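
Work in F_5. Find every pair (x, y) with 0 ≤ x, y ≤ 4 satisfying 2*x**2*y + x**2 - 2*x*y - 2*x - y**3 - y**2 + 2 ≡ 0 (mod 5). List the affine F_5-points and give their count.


Affine F_5-points: {(0, 1), (0, 2), (1, 3), (3, 0), (3, 1), (3, 3), (4, 0)}; count = 7.

For each of the 25 pairs (x, y) ∈ F_5², evaluate f(x, y) mod 5. Record the zeros.
  x = 0: [0↦2, 1↦0, 2↦0, 3↦1, 4↦2]  zeros at y ∈ {1, 2}
  x = 1: [0↦1, 1↦4, 2↦4, 3↦0, 4↦1]  zeros at y ∈ {3}
  x = 2: [0↦2, 1↦4, 2↦3, 3↦3, 4↦3]  zeros at y ∈ ∅
  x = 3: [0↦0, 1↦0, 2↦2, 3↦0, 4↦3]  zeros at y ∈ {0, 1, 3}
  x = 4: [0↦0, 1↦2, 2↦1, 3↦1, 4↦1]  zeros at y ∈ {0}
Collecting zeros: affine points = {(0, 1), (0, 2), (1, 3), (3, 0), (3, 1), (3, 3), (4, 0)}.
Total count |C(F_5)_aff| = 7.


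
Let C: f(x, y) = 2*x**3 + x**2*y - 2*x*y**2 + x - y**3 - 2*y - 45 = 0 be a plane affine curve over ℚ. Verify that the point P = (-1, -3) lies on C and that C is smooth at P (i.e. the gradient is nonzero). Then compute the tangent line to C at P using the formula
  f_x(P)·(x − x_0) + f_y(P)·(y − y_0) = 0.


Tangent line at P: -5*x - 40*y - 125 = 0.

Step 1: f(-1, -3) = 0, so P lies on C.
Step 2: partial derivatives
  f_x(x, y) = 6*x**2 + 2*x*y - 2*y**2 + 1, f_y(x, y) = x**2 - 4*x*y - 3*y**2 - 2.
  f_x(P) = -5, f_y(P) = -40 (gradient nonzero, so P is smooth).
Step 3: tangent line at P: -5·(x − -1) + -40·(y − -3) = 0.
Expanding: -5*x - 40*y - 125 = 0.


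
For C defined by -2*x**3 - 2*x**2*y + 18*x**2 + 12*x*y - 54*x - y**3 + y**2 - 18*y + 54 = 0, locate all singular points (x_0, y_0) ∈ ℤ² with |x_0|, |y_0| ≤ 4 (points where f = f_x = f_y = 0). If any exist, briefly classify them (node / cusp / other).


Singular points: {(3, 0)}; classification: cusp.

Compute partial derivatives:
  f_x = -6*x**2 - 4*x*y + 36*x + 12*y - 54.
  f_y = -2*x**2 + 12*x - 3*y**2 + 2*y - 18.
Scan x_0 ∈ {−4, ..., 4}. For each x_0, f_y(x_0, y) is a polynomial in y; find its integer roots y ∈ {−4, ..., 4}, then test f_x and f at those candidates.
  x = -4: f_y(-4, y) = -3*y**2 + 2*y - 98; no integer root y with |y| ≤ 4.
  x = -3: f_y(-3, y) = -3*y**2 + 2*y - 72; no integer root y with |y| ≤ 4.
  x = -2: f_y(-2, y) = -3*y**2 + 2*y - 50; no integer root y with |y| ≤ 4.
  x = -1: f_y(-1, y) = -3*y**2 + 2*y - 32; no integer root y with |y| ≤ 4.
  x = 0: f_y(0, y) = -3*y**2 + 2*y - 18; no integer root y with |y| ≤ 4.
  x = 1: f_y(1, y) = -3*y**2 + 2*y - 8; no integer root y with |y| ≤ 4.
  x = 2: f_y(2, y) = -3*y**2 + 2*y - 2; no integer root y with |y| ≤ 4.
  x = 3: f_y(3, y) = -3*y**2 + 2*y; vanishes at y ∈ {0}. (3, 0): f_x = 0, f = 0 — SINGULAR.
  x = 4: f_y(4, y) = -3*y**2 + 2*y - 2; no integer root y with |y| ≤ 4.
Only singular point on the grid: (3, 0).
Classify: substitute x = 3 + u, y = 0 + v and expand: f = -2*u**3 - 2*u**2*v - v**3 + v**2.
No constant or linear terms (consistent with a singular point). Quadratic part: v**2. Cubic part: -2*u**3 - 2*u**2*v - v**3.
The quadratic part v**2 is a perfect square, so there is a single (double) tangent line v = 0, i.e. y = 0. Restricting the cubic part to that line (v = 0) leaves -2*u**3 ≠ 0, so f is not divisible by v and the branch is v² ≈ 2*u**3 to lowest order — this is a cusp.
Classification: cusp.


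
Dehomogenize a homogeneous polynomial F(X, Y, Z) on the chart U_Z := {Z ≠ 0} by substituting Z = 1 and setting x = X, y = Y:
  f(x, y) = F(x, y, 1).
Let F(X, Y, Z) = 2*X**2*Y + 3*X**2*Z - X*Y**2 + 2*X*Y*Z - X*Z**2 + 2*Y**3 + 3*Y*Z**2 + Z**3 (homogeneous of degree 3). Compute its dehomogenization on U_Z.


f(x, y) = 2*x**2*y + 3*x**2 - x*y**2 + 2*x*y - x + 2*y**3 + 3*y + 1

On U_Z we set Z = 1. Each monomial c·X^i·Y^j·Z^k in F becomes c·x^i·y^j·1^k = c·x^i·y^j.
Substituting Z = 1: F(X, Y, 1) = 2*x**2*y + 3*x**2 - x*y**2 + 2*x*y - x + 2*y**3 + 3*y + 1.
Note: deg(f) ≤ deg(F) = 3; strict inequality happens when F is divisible by Z (lost terms).


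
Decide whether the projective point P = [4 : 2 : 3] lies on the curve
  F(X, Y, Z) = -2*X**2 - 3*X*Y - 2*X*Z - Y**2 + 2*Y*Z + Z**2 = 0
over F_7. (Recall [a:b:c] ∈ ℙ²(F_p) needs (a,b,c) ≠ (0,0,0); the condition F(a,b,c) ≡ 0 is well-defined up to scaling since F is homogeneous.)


F(4,2,3) ≡ 0 (mod 7); P is on the curve.

Evaluate F(4, 2, 3) term-by-term (mod 7).
  -2*X**2 ↦ -2·16·1·1 = -32
  -3*X*Y ↦ -3·4·2·1 = -24
  -2*X*Z ↦ -2·4·1·3 = -24
  -Y**2 ↦ -1·1·4·1 = -4
  2*Y*Z ↦ 2·1·2·3 = 12
  Z**2 ↦ 1·1·1·9 = 9
Sum: F(4, 2, 3) = (-32) + (-24) + (-24) + (-4) + (12) + (9) = -63.
Reducing mod 7: -63 ≡ 0 (mod 7).
Since F(a, b, c) ≡ 0 (mod 7), P lies on the curve.


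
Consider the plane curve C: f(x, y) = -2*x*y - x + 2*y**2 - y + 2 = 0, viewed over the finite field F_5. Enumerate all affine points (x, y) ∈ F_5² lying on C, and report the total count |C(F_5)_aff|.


Affine F_5-points: {(0, 4), (1, 1), (1, 3), (2, 0)}; count = 4.

For each of the 25 pairs (x, y) ∈ F_5², evaluate f(x, y) mod 5. Record the zeros.
  x = 0: [0↦2, 1↦3, 2↦3, 3↦2, 4↦0]  zeros at y ∈ {4}
  x = 1: [0↦1, 1↦0, 2↦3, 3↦0, 4↦1]  zeros at y ∈ {1, 3}
  x = 2: [0↦0, 1↦2, 2↦3, 3↦3, 4↦2]  zeros at y ∈ {0}
  x = 3: [0↦4, 1↦4, 2↦3, 3↦1, 4↦3]  zeros at y ∈ ∅
  x = 4: [0↦3, 1↦1, 2↦3, 3↦4, 4↦4]  zeros at y ∈ ∅
Collecting zeros: affine points = {(0, 4), (1, 1), (1, 3), (2, 0)}.
Total count |C(F_5)_aff| = 4.


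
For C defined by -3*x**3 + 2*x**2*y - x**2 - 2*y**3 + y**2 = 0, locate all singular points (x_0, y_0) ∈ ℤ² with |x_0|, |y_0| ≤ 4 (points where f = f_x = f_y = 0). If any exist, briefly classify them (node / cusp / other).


Singular points: {(0, 0)}; classification: node.

Compute partial derivatives:
  f_x = -9*x**2 + 4*x*y - 2*x.
  f_y = 2*x**2 - 6*y**2 + 2*y.
Scan x_0 ∈ {−4, ..., 4}. For each x_0, f_y(x_0, y) is a polynomial in y; find its integer roots y ∈ {−4, ..., 4}, then test f_x and f at those candidates.
  x = -4: f_y(-4, y) = -6*y**2 + 2*y + 32; no integer root y with |y| ≤ 4.
  x = -3: f_y(-3, y) = -6*y**2 + 2*y + 18; no integer root y with |y| ≤ 4.
  x = -2: f_y(-2, y) = -6*y**2 + 2*y + 8; vanishes at y ∈ {-1}. (-2, -1): f_x = -24 ≠ 0.
  x = -1: f_y(-1, y) = -6*y**2 + 2*y + 2; no integer root y with |y| ≤ 4.
  x = 0: f_y(0, y) = -6*y**2 + 2*y; vanishes at y ∈ {0}. (0, 0): f_x = 0, f = 0 — SINGULAR.
  x = 1: f_y(1, y) = -6*y**2 + 2*y + 2; no integer root y with |y| ≤ 4.
  x = 2: f_y(2, y) = -6*y**2 + 2*y + 8; vanishes at y ∈ {-1}. (2, -1): f_x = -48 ≠ 0.
  x = 3: f_y(3, y) = -6*y**2 + 2*y + 18; no integer root y with |y| ≤ 4.
  x = 4: f_y(4, y) = -6*y**2 + 2*y + 32; no integer root y with |y| ≤ 4.
Only singular point on the grid: (0, 0).
Classify: substitute x = 0 + u, y = 0 + v and expand: f = -3*u**3 + 2*u**2*v - u**2 - 2*v**3 + v**2.
No constant or linear terms (consistent with a singular point). Quadratic part: -u**2 + v**2. Cubic part: -3*u**3 + 2*u**2*v - 2*v**3.
The quadratic part v**2 - u**2 = (v − u)(v + u) splits into two distinct linear factors, so there are two distinct tangent lines y − 0 = ±(x − 0) — this is a node (ordinary double point).
Classification: node.


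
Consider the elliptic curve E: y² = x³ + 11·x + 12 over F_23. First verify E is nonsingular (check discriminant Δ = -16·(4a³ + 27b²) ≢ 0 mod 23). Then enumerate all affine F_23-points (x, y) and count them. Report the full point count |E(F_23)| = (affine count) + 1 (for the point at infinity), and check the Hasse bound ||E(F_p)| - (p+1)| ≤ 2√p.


Affine points = {(0, 9), (0, 14), (1, 1), (1, 22), (3, 7), (3, 16), (5, 10), (5, 13), (6, 8), (6, 15), (7, 8), (7, 15), (9, 9), (9, 14), (10, 8), (10, 15), (12, 3), (12, 20), (13, 11), (13, 12), (14, 9), (14, 14), (16, 11), (16, 12), (17, 11), (17, 12), (18, 4), (18, 19), (22, 0)}; affine count = 29; |E(F_23)| = 30.

Discriminant check: Δ ∝ 4a³ + 27b² = 4·11³ + 27·12² = 4·1331 + 27·144 ≡ 12 (mod 23). Nonzero ⇒ E is nonsingular.
For each x ∈ F_23, compute rhs = x³ + 11·x + 12 mod 23, then count y ∈ F_23 with y² ≡ rhs.
  x = 0: rhs = 12, matching y values: 9, 14 (2 points).
  x = 1: rhs = 1, matching y values: 1, 22 (2 points).
  x = 2: rhs = 19, matching y values: none (0 points).
  x = 3: rhs = 3, matching y values: 7, 16 (2 points).
  x = 4: rhs = 5, matching y values: none (0 points).
  x = 5: rhs = 8, matching y values: 10, 13 (2 points).
  x = 6: rhs = 18, matching y values: 8, 15 (2 points).
  x = 7: rhs = 18, matching y values: 8, 15 (2 points).
  x = 8: rhs = 14, matching y values: none (0 points).
  x = 9: rhs = 12, matching y values: 9, 14 (2 points).
  x = 10: rhs = 18, matching y values: 8, 15 (2 points).
  x = 11: rhs = 15, matching y values: none (0 points).
  x = 12: rhs = 9, matching y values: 3, 20 (2 points).
  x = 13: rhs = 6, matching y values: 11, 12 (2 points).
  x = 14: rhs = 12, matching y values: 9, 14 (2 points).
  x = 15: rhs = 10, matching y values: none (0 points).
  x = 16: rhs = 6, matching y values: 11, 12 (2 points).
  x = 17: rhs = 6, matching y values: 11, 12 (2 points).
  x = 18: rhs = 16, matching y values: 4, 19 (2 points).
  x = 19: rhs = 19, matching y values: none (0 points).
  x = 20: rhs = 21, matching y values: none (0 points).
  x = 21: rhs = 5, matching y values: none (0 points).
  x = 22: rhs = 0, matching y values: 0 (1 points).
Total affine count: 29.
Full point count |E(F_23)| = 29 + 1 = 30.
Hasse bound: |30 − (23+1)| = |6| = 6 ≤ 2√23 ≈ 9.5917 ✓.


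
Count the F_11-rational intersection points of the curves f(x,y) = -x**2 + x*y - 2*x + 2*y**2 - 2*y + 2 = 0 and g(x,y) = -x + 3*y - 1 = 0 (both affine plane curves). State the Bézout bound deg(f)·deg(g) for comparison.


Common zeros: ∅; count = 0; Bézout bound = 2.

deg(f) = 2, deg(g) = 1, so Bézout bound = 2.
Scan x ∈ F_11. For each x, list the y ∈ F_11 with f(x, y) ≡ 0 and those with g(x, y) ≡ 0 (mod 11); the common zeros in that column are the intersection.
  x = 0: f ≡ 0 at y ∈ ∅; g ≡ 0 at y ∈ {4}; common: ∅.
  x = 1: f ≡ 0 at y ∈ {1, 5}; g ≡ 0 at y ∈ {8}; common: ∅.
  x = 2: f ≡ 0 at y ∈ {5, 6}; g ≡ 0 at y ∈ {1}; common: ∅.
  x = 3: f ≡ 0 at y ∈ ∅; g ≡ 0 at y ∈ {5}; common: ∅.
  x = 4: f ≡ 0 at y ∈ {0, 10}; g ≡ 0 at y ∈ {9}; common: ∅.
  x = 5: f ≡ 0 at y ∈ {0, 4}; g ≡ 0 at y ∈ {2}; common: ∅.
  x = 6: f ≡ 0 at y ∈ ∅; g ≡ 0 at y ∈ {6}; common: ∅.
  x = 7: f ≡ 0 at y ∈ ∅; g ≡ 0 at y ∈ {10}; common: ∅.
  x = 8: f ≡ 0 at y ∈ {4}; g ≡ 0 at y ∈ {3}; common: ∅.
  x = 9: f ≡ 0 at y ∈ {1}; g ≡ 0 at y ∈ {7}; common: ∅.
  x = 10: f ≡ 0 at y ∈ ∅; g ≡ 0 at y ∈ {0}; common: ∅.
Collecting: common zeros = ∅, so the count is 0.
Comparison with the Bézout bound: 0 ≤ 2 = deg(f)·deg(g), as expected for curves with no common component (the affine F_11-count falls short of the bound because intersections may lie at infinity, over extension fields, or carry multiplicity).


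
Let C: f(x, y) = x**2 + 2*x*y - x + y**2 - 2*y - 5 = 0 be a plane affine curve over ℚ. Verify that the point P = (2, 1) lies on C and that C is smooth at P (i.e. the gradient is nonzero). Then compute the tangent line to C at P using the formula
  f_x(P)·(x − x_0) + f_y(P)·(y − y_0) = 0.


Tangent line at P: 5*x + 4*y - 14 = 0.

Step 1: f(2, 1) = 0, so P lies on C.
Step 2: partial derivatives
  f_x(x, y) = 2*x + 2*y - 1, f_y(x, y) = 2*x + 2*y - 2.
  f_x(P) = 5, f_y(P) = 4 (gradient nonzero, so P is smooth).
Step 3: tangent line at P: 5·(x − 2) + 4·(y − 1) = 0.
Expanding: 5*x + 4*y - 14 = 0.


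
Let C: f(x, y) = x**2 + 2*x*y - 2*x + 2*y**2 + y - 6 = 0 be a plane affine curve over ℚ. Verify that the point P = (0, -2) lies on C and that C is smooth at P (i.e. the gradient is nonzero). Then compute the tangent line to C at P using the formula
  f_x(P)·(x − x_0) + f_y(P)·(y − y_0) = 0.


Tangent line at P: -6*x - 7*y - 14 = 0.

Step 1: f(0, -2) = 0, so P lies on C.
Step 2: partial derivatives
  f_x(x, y) = 2*x + 2*y - 2, f_y(x, y) = 2*x + 4*y + 1.
  f_x(P) = -6, f_y(P) = -7 (gradient nonzero, so P is smooth).
Step 3: tangent line at P: -6·(x − 0) + -7·(y − -2) = 0.
Expanding: -6*x - 7*y - 14 = 0.


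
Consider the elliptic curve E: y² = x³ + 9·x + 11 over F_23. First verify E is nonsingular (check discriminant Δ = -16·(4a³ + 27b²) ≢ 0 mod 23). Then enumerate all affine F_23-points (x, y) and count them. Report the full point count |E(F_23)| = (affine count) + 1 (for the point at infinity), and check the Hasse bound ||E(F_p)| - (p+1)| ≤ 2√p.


Affine points = {(7, 7), (7, 16), (9, 4), (9, 19), (13, 5), (13, 18), (14, 11), (14, 12), (15, 5), (15, 18), (18, 5), (18, 18), (19, 7), (19, 16), (20, 7), (20, 16), (21, 10), (21, 13), (22, 1), (22, 22)}; affine count = 20; |E(F_23)| = 21.

Discriminant check: Δ ∝ 4a³ + 27b² = 4·9³ + 27·11² = 4·729 + 27·121 ≡ 19 (mod 23). Nonzero ⇒ E is nonsingular.
For each x ∈ F_23, compute rhs = x³ + 9·x + 11 mod 23, then count y ∈ F_23 with y² ≡ rhs.
  x = 0: rhs = 11, matching y values: none (0 points).
  x = 1: rhs = 21, matching y values: none (0 points).
  x = 2: rhs = 14, matching y values: none (0 points).
  x = 3: rhs = 19, matching y values: none (0 points).
  x = 4: rhs = 19, matching y values: none (0 points).
  x = 5: rhs = 20, matching y values: none (0 points).
  x = 6: rhs = 5, matching y values: none (0 points).
  x = 7: rhs = 3, matching y values: 7, 16 (2 points).
  x = 8: rhs = 20, matching y values: none (0 points).
  x = 9: rhs = 16, matching y values: 4, 19 (2 points).
  x = 10: rhs = 20, matching y values: none (0 points).
  x = 11: rhs = 15, matching y values: none (0 points).
  x = 12: rhs = 7, matching y values: none (0 points).
  x = 13: rhs = 2, matching y values: 5, 18 (2 points).
  x = 14: rhs = 6, matching y values: 11, 12 (2 points).
  x = 15: rhs = 2, matching y values: 5, 18 (2 points).
  x = 16: rhs = 19, matching y values: none (0 points).
  x = 17: rhs = 17, matching y values: none (0 points).
  x = 18: rhs = 2, matching y values: 5, 18 (2 points).
  x = 19: rhs = 3, matching y values: 7, 16 (2 points).
  x = 20: rhs = 3, matching y values: 7, 16 (2 points).
  x = 21: rhs = 8, matching y values: 10, 13 (2 points).
  x = 22: rhs = 1, matching y values: 1, 22 (2 points).
Total affine count: 20.
Full point count |E(F_23)| = 20 + 1 = 21.
Hasse bound: |21 − (23+1)| = |-3| = 3 ≤ 2√23 ≈ 9.5917 ✓.


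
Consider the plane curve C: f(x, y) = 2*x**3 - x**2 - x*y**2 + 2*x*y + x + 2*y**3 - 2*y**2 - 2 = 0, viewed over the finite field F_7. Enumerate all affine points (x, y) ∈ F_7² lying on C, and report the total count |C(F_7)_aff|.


Affine F_7-points: {(1, 0), (1, 6), (2, 1), (2, 3), (2, 5), (3, 1), (4, 6), (6, 1), (6, 4), (6, 6)}; count = 10.

For each of the 49 pairs (x, y) ∈ F_7², evaluate f(x, y) mod 7. Record the zeros.
  x = 0: [0↦5, 1↦5, 2↦6, 3↦6, 4↦3, 5↦2, 6↦1]  zeros at y ∈ ∅
  x = 1: [0↦0, 1↦1, 2↦1, 3↦5, 4↦4, 5↦3, 6↦0]  zeros at y ∈ {0, 6}
  x = 2: [0↦5, 1↦0, 2↦6, 3↦0, 4↦1, 5↦0, 6↦2]  zeros at y ∈ {1, 3, 5}
  x = 3: [0↦4, 1↦0, 2↦5, 3↦3, 4↦6, 5↦5, 6↦5]  zeros at y ∈ {1}
  x = 4: [0↦2, 1↦6, 2↦3, 3↦5, 4↦3, 5↦2, 6↦0]  zeros at y ∈ {6}
  x = 5: [0↦4, 1↦2, 2↦5, 3↦4, 4↦4, 5↦3, 6↦6]  zeros at y ∈ ∅
  x = 6: [0↦1, 1↦0, 2↦2, 3↦5, 4↦0, 5↦6, 6↦0]  zeros at y ∈ {1, 4, 6}
Collecting zeros: affine points = {(1, 0), (1, 6), (2, 1), (2, 3), (2, 5), (3, 1), (4, 6), (6, 1), (6, 4), (6, 6)}.
Total count |C(F_7)_aff| = 10.


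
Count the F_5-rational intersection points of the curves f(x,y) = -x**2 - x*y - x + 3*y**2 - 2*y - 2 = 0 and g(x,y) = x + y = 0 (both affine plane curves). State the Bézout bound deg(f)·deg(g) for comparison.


Common zeros: {(4, 1)}; count = 1; Bézout bound = 2.

deg(f) = 2, deg(g) = 1, so Bézout bound = 2.
Scan x ∈ F_5. For each x, list the y ∈ F_5 with f(x, y) ≡ 0 and those with g(x, y) ≡ 0 (mod 5); the common zeros in that column are the intersection.
  x = 0: f ≡ 0 at y ∈ ∅; g ≡ 0 at y ∈ {0}; common: ∅.
  x = 1: f ≡ 0 at y ∈ ∅; g ≡ 0 at y ∈ {4}; common: ∅.
  x = 2: f ≡ 0 at y ∈ ∅; g ≡ 0 at y ∈ {3}; common: ∅.
  x = 3: f ≡ 0 at y ∈ ∅; g ≡ 0 at y ∈ {2}; common: ∅.
  x = 4: f ≡ 0 at y ∈ {1}; g ≡ 0 at y ∈ {1}; common: {1}.
Collecting: common zeros = {(4, 1)}, so the count is 1.
Comparison with the Bézout bound: 1 ≤ 2 = deg(f)·deg(g), as expected for curves with no common component (the affine F_5-count falls short of the bound because intersections may lie at infinity, over extension fields, or carry multiplicity).


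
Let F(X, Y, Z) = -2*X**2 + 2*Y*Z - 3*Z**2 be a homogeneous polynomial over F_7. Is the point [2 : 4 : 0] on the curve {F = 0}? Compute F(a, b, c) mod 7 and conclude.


F(2,4,0) ≡ 6 (mod 7); P is NOT on the curve.

Evaluate F(2, 4, 0) term-by-term (mod 7).
  -2*X**2 ↦ -2·4·1·1 = -8
  2*Y*Z ↦ 2·1·4·0 = 0
  -3*Z**2 ↦ -3·1·1·0 = 0
Sum: F(2, 4, 0) = (-8) + (0) + (0) = -8.
Reducing mod 7: -8 ≡ 6 (mod 7).
Since F(a, b, c) ≡ 6 ≠ 0 (mod 7), P does NOT lie on the curve.


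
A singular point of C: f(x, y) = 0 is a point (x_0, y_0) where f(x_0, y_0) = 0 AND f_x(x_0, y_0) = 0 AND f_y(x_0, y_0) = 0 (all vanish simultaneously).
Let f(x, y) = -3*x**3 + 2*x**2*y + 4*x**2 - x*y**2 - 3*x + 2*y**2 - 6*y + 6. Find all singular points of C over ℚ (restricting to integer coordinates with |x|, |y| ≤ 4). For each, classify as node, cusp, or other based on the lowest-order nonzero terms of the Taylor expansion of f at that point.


Singular points: {(1, 2)}; classification: node.

Compute partial derivatives:
  f_x = -9*x**2 + 4*x*y + 8*x - y**2 - 3.
  f_y = 2*x**2 - 2*x*y + 4*y - 6.
Scan x_0 ∈ {−4, ..., 4}. For each x_0, f_y(x_0, y) is a polynomial in y; find its integer roots y ∈ {−4, ..., 4}, then test f_x and f at those candidates.
  x = -4: f_y(-4, y) = 12*y + 26; no integer root y with |y| ≤ 4.
  x = -3: f_y(-3, y) = 10*y + 12; no integer root y with |y| ≤ 4.
  x = -2: f_y(-2, y) = 8*y + 2; no integer root y with |y| ≤ 4.
  x = -1: f_y(-1, y) = 6*y - 4; no integer root y with |y| ≤ 4.
  x = 0: f_y(0, y) = 4*y - 6; no integer root y with |y| ≤ 4.
  x = 1: f_y(1, y) = 2*y - 4; vanishes at y ∈ {2}. (1, 2): f_x = 0, f = 0 — SINGULAR.
  x = 2: f_y(2, y) = 2; no integer root y with |y| ≤ 4.
  x = 3: f_y(3, y) = 12 - 2*y; no integer root y with |y| ≤ 4.
  x = 4: f_y(4, y) = 26 - 4*y; no integer root y with |y| ≤ 4.
Only singular point on the grid: (1, 2).
Classify: substitute x = 1 + u, y = 2 + v and expand: f = -3*u**3 + 2*u**2*v - u**2 - u*v**2 + v**2.
No constant or linear terms (consistent with a singular point). Quadratic part: -u**2 + v**2. Cubic part: -3*u**3 + 2*u**2*v - u*v**2.
The quadratic part v**2 - u**2 = (v − u)(v + u) splits into two distinct linear factors, so there are two distinct tangent lines y − 2 = ±(x − 1) — this is a node (ordinary double point).
Classification: node.


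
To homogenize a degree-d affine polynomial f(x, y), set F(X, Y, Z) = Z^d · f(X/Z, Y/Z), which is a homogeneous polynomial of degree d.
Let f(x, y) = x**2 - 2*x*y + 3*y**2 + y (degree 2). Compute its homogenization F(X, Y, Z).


F(X, Y, Z) = X**2 - 2*X*Y + 3*Y**2 + Y*Z

deg(f) = 2.
Substitute x = X/Z, y = Y/Z into f, then multiply by Z^2.
  monomial 1·x^2·y^0 ↦ 1·X^2·Y^0·Z^0.
  monomial -2·x^1·y^1 ↦ -2·X^1·Y^1·Z^0.
  monomial 3·x^0·y^2 ↦ 3·X^0·Y^2·Z^0.
  monomial 1·x^0·y^1 ↦ 1·X^0·Y^1·Z^1.
Collecting: F(X, Y, Z) = X**2 - 2*X*Y + 3*Y**2 + Y*Z.


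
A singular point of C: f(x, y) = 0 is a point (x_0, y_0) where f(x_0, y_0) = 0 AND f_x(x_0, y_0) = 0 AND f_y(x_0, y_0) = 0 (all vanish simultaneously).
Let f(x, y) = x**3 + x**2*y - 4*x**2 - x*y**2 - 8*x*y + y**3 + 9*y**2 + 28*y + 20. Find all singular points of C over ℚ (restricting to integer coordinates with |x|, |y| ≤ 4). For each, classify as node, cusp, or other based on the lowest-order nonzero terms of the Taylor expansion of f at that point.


Singular points: {(2, -2)}; classification: cusp.

Compute partial derivatives:
  f_x = 3*x**2 + 2*x*y - 8*x - y**2 - 8*y.
  f_y = x**2 - 2*x*y - 8*x + 3*y**2 + 18*y + 28.
Scan x_0 ∈ {−4, ..., 4}. For each x_0, f_y(x_0, y) is a polynomial in y; find its integer roots y ∈ {−4, ..., 4}, then test f_x and f at those candidates.
  x = -4: f_y(-4, y) = 3*y**2 + 26*y + 76; no integer root y with |y| ≤ 4.
  x = -3: f_y(-3, y) = 3*y**2 + 24*y + 61; no integer root y with |y| ≤ 4.
  x = -2: f_y(-2, y) = 3*y**2 + 22*y + 48; no integer root y with |y| ≤ 4.
  x = -1: f_y(-1, y) = 3*y**2 + 20*y + 37; no integer root y with |y| ≤ 4.
  x = 0: f_y(0, y) = 3*y**2 + 18*y + 28; no integer root y with |y| ≤ 4.
  x = 1: f_y(1, y) = 3*y**2 + 16*y + 21; vanishes at y ∈ {-3}. (1, -3): f_x = 4 ≠ 0.
  x = 2: f_y(2, y) = 3*y**2 + 14*y + 16; vanishes at y ∈ {-2}. (2, -2): f_x = 0, f = 0 — SINGULAR.
  x = 3: f_y(3, y) = 3*y**2 + 12*y + 13; no integer root y with |y| ≤ 4.
  x = 4: f_y(4, y) = 3*y**2 + 10*y + 12; no integer root y with |y| ≤ 4.
Only singular point on the grid: (2, -2).
Classify: substitute x = 2 + u, y = -2 + v and expand: f = u**3 + u**2*v - u*v**2 + v**3 + v**2.
No constant or linear terms (consistent with a singular point). Quadratic part: v**2. Cubic part: u**3 + u**2*v - u*v**2 + v**3.
The quadratic part v**2 is a perfect square, so there is a single (double) tangent line v = 0, i.e. y = -2. Restricting the cubic part to that line (v = 0) leaves u**3 ≠ 0, so f is not divisible by v and the branch is v² ≈ -u**3 to lowest order — this is a cusp.
Classification: cusp.


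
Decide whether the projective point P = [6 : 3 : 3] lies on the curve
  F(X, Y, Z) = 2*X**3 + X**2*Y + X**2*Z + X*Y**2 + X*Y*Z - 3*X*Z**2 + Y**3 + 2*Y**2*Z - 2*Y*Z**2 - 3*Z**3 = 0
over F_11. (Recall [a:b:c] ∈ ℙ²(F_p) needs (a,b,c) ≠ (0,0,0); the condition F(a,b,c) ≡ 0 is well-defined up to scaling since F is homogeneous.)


F(6,3,3) ≡ 1 (mod 11); P is NOT on the curve.

Evaluate F(6, 3, 3) term-by-term (mod 11).
  2*X**3 ↦ 2·216·1·1 = 432
  X**2*Y ↦ 1·36·3·1 = 108
  X**2*Z ↦ 1·36·1·3 = 108
  X*Y**2 ↦ 1·6·9·1 = 54
  X*Y*Z ↦ 1·6·3·3 = 54
  -3*X*Z**2 ↦ -3·6·1·9 = -162
  Y**3 ↦ 1·1·27·1 = 27
  2*Y**2*Z ↦ 2·1·9·3 = 54
  -2*Y*Z**2 ↦ -2·1·3·9 = -54
  -3*Z**3 ↦ -3·1·1·27 = -81
Sum: F(6, 3, 3) = (432) + (108) + (108) + (54) + (54) + (-162) + (27) + (54) + (-54) + (-81) = 540.
Reducing mod 11: 540 ≡ 1 (mod 11).
Since F(a, b, c) ≡ 1 ≠ 0 (mod 11), P does NOT lie on the curve.


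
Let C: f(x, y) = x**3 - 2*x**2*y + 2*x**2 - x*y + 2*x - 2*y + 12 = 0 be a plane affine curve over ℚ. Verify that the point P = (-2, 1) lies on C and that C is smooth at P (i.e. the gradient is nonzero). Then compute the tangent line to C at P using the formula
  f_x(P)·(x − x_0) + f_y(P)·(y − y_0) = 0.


Tangent line at P: 13*x - 8*y + 34 = 0.

Step 1: f(-2, 1) = 0, so P lies on C.
Step 2: partial derivatives
  f_x(x, y) = 3*x**2 - 4*x*y + 4*x - y + 2, f_y(x, y) = -2*x**2 - x - 2.
  f_x(P) = 13, f_y(P) = -8 (gradient nonzero, so P is smooth).
Step 3: tangent line at P: 13·(x − -2) + -8·(y − 1) = 0.
Expanding: 13*x - 8*y + 34 = 0.


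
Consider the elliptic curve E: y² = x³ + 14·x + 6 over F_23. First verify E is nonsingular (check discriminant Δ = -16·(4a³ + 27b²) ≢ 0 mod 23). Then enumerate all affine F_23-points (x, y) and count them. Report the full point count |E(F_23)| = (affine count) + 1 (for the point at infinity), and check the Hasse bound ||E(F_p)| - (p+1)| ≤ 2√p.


Affine points = {(0, 11), (0, 12), (3, 11), (3, 12), (8, 3), (8, 20), (12, 4), (12, 19), (13, 4), (13, 19), (14, 5), (14, 18), (15, 7), (15, 16), (16, 5), (16, 18), (18, 8), (18, 15), (19, 1), (19, 22), (20, 11), (20, 12), (21, 4), (21, 19)}; affine count = 24; |E(F_23)| = 25.

Discriminant check: Δ ∝ 4a³ + 27b² = 4·14³ + 27·6² = 4·2744 + 27·36 ≡ 11 (mod 23). Nonzero ⇒ E is nonsingular.
For each x ∈ F_23, compute rhs = x³ + 14·x + 6 mod 23, then count y ∈ F_23 with y² ≡ rhs.
  x = 0: rhs = 6, matching y values: 11, 12 (2 points).
  x = 1: rhs = 21, matching y values: none (0 points).
  x = 2: rhs = 19, matching y values: none (0 points).
  x = 3: rhs = 6, matching y values: 11, 12 (2 points).
  x = 4: rhs = 11, matching y values: none (0 points).
  x = 5: rhs = 17, matching y values: none (0 points).
  x = 6: rhs = 7, matching y values: none (0 points).
  x = 7: rhs = 10, matching y values: none (0 points).
  x = 8: rhs = 9, matching y values: 3, 20 (2 points).
  x = 9: rhs = 10, matching y values: none (0 points).
  x = 10: rhs = 19, matching y values: none (0 points).
  x = 11: rhs = 19, matching y values: none (0 points).
  x = 12: rhs = 16, matching y values: 4, 19 (2 points).
  x = 13: rhs = 16, matching y values: 4, 19 (2 points).
  x = 14: rhs = 2, matching y values: 5, 18 (2 points).
  x = 15: rhs = 3, matching y values: 7, 16 (2 points).
  x = 16: rhs = 2, matching y values: 5, 18 (2 points).
  x = 17: rhs = 5, matching y values: none (0 points).
  x = 18: rhs = 18, matching y values: 8, 15 (2 points).
  x = 19: rhs = 1, matching y values: 1, 22 (2 points).
  x = 20: rhs = 6, matching y values: 11, 12 (2 points).
  x = 21: rhs = 16, matching y values: 4, 19 (2 points).
  x = 22: rhs = 14, matching y values: none (0 points).
Total affine count: 24.
Full point count |E(F_23)| = 24 + 1 = 25.
Hasse bound: |25 − (23+1)| = |1| = 1 ≤ 2√23 ≈ 9.5917 ✓.


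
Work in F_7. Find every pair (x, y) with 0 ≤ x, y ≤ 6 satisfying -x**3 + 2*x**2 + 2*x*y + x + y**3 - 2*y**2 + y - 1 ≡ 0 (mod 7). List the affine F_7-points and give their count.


Affine F_7-points: {(0, 4), (1, 2), (1, 5), (2, 6), (3, 0), (3, 2), (4, 1), (4, 3), (4, 5), (5, 2), (6, 3)}; count = 11.

For each of the 49 pairs (x, y) ∈ F_7², evaluate f(x, y) mod 7. Record the zeros.
  x = 0: [0↦6, 1↦6, 2↦1, 3↦4, 4↦0, 5↦2, 6↦2]  zeros at y ∈ {4}
  x = 1: [0↦1, 1↦3, 2↦0, 3↦5, 4↦3, 5↦0, 6↦2]  zeros at y ∈ {2, 5}
  x = 2: [0↦1, 1↦5, 2↦4, 3↦4, 4↦4, 5↦3, 6↦0]  zeros at y ∈ {6}
  x = 3: [0↦0, 1↦6, 2↦0, 3↦2, 4↦4, 5↦5, 6↦4]  zeros at y ∈ {0, 2}
  x = 4: [0↦6, 1↦0, 2↦3, 3↦0, 4↦4, 5↦0, 6↦1]  zeros at y ∈ {1, 3, 5}
  x = 5: [0↦6, 1↦2, 2↦0, 3↦6, 4↦5, 5↦3, 6↦6]  zeros at y ∈ {2}
  x = 6: [0↦1, 1↦6, 2↦6, 3↦0, 4↦1, 5↦1, 6↦6]  zeros at y ∈ {3}
Collecting zeros: affine points = {(0, 4), (1, 2), (1, 5), (2, 6), (3, 0), (3, 2), (4, 1), (4, 3), (4, 5), (5, 2), (6, 3)}.
Total count |C(F_7)_aff| = 11.


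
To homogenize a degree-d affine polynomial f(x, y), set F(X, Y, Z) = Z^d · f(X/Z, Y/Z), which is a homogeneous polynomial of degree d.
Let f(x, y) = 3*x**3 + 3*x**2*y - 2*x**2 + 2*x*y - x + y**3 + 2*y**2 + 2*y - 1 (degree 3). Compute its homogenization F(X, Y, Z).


F(X, Y, Z) = 3*X**3 + 3*X**2*Y - 2*X**2*Z + 2*X*Y*Z - X*Z**2 + Y**3 + 2*Y**2*Z + 2*Y*Z**2 - Z**3

deg(f) = 3.
Substitute x = X/Z, y = Y/Z into f, then multiply by Z^3.
  monomial 3·x^3·y^0 ↦ 3·X^3·Y^0·Z^0.
  monomial 3·x^2·y^1 ↦ 3·X^2·Y^1·Z^0.
  monomial -2·x^2·y^0 ↦ -2·X^2·Y^0·Z^1.
  monomial 2·x^1·y^1 ↦ 2·X^1·Y^1·Z^1.
  monomial -1·x^1·y^0 ↦ -1·X^1·Y^0·Z^2.
  monomial 1·x^0·y^3 ↦ 1·X^0·Y^3·Z^0.
  monomial 2·x^0·y^2 ↦ 2·X^0·Y^2·Z^1.
  monomial 2·x^0·y^1 ↦ 2·X^0·Y^1·Z^2.
  monomial -1·x^0·y^0 ↦ -1·X^0·Y^0·Z^3.
Collecting: F(X, Y, Z) = 3*X**3 + 3*X**2*Y - 2*X**2*Z + 2*X*Y*Z - X*Z**2 + Y**3 + 2*Y**2*Z + 2*Y*Z**2 - Z**3.


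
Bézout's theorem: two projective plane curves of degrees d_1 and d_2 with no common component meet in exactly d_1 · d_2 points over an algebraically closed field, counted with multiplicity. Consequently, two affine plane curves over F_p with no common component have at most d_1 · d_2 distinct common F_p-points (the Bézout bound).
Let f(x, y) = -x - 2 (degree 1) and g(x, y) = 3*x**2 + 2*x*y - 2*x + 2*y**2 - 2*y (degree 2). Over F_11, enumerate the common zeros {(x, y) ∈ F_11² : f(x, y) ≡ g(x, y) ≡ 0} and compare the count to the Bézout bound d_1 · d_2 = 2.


Common zeros: ∅; count = 0; Bézout bound = 2.

deg(f) = 1, deg(g) = 2, so Bézout bound = 2.
Scan x ∈ F_11. For each x, list the y ∈ F_11 with f(x, y) ≡ 0 and those with g(x, y) ≡ 0 (mod 11); the common zeros in that column are the intersection.
  x = 0: f ≡ 0 at y ∈ ∅; g ≡ 0 at y ∈ {0, 1}; common: ∅.
  x = 1: f ≡ 0 at y ∈ ∅; g ≡ 0 at y ∈ {4, 7}; common: ∅.
  x = 2: f ≡ 0 at y ∈ ∅; g ≡ 0 at y ∈ ∅; common: ∅.
  x = 3: f ≡ 0 at y ∈ ∅; g ≡ 0 at y ∈ ∅; common: ∅.
  x = 4: f ≡ 0 at y ∈ ∅; g ≡ 0 at y ∈ ∅; common: ∅.
  x = 5: f ≡ 0 at y ∈ ∅; g ≡ 0 at y ∈ ∅; common: ∅.
  x = 6: f ≡ 0 at y ∈ ∅; g ≡ 0 at y ∈ {7, 10}; common: ∅.
  x = 7: f ≡ 0 at y ∈ ∅; g ≡ 0 at y ∈ {2, 3}; common: ∅.
  x = 8: f ≡ 0 at y ∈ ∅; g ≡ 0 at y ∈ {0, 4}; common: ∅.
  x = 9: f ≡ 0 at y ∈ {0, 1, 2, 3, 4, 5, 6, 7, 8, 9, 10}; g ≡ 0 at y ∈ ∅; common: ∅.
  x = 10: f ≡ 0 at y ∈ ∅; g ≡ 0 at y ∈ {3, 10}; common: ∅.
Collecting: common zeros = ∅, so the count is 0.
Comparison with the Bézout bound: 0 ≤ 2 = deg(f)·deg(g), as expected for curves with no common component (the affine F_11-count falls short of the bound because intersections may lie at infinity, over extension fields, or carry multiplicity).


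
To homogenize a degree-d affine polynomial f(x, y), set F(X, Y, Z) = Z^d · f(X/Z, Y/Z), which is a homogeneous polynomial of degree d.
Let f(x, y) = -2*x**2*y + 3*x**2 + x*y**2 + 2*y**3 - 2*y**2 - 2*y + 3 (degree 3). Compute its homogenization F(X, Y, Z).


F(X, Y, Z) = -2*X**2*Y + 3*X**2*Z + X*Y**2 + 2*Y**3 - 2*Y**2*Z - 2*Y*Z**2 + 3*Z**3

deg(f) = 3.
Substitute x = X/Z, y = Y/Z into f, then multiply by Z^3.
  monomial -2·x^2·y^1 ↦ -2·X^2·Y^1·Z^0.
  monomial 3·x^2·y^0 ↦ 3·X^2·Y^0·Z^1.
  monomial 1·x^1·y^2 ↦ 1·X^1·Y^2·Z^0.
  monomial 2·x^0·y^3 ↦ 2·X^0·Y^3·Z^0.
  monomial -2·x^0·y^2 ↦ -2·X^0·Y^2·Z^1.
  monomial -2·x^0·y^1 ↦ -2·X^0·Y^1·Z^2.
  monomial 3·x^0·y^0 ↦ 3·X^0·Y^0·Z^3.
Collecting: F(X, Y, Z) = -2*X**2*Y + 3*X**2*Z + X*Y**2 + 2*Y**3 - 2*Y**2*Z - 2*Y*Z**2 + 3*Z**3.


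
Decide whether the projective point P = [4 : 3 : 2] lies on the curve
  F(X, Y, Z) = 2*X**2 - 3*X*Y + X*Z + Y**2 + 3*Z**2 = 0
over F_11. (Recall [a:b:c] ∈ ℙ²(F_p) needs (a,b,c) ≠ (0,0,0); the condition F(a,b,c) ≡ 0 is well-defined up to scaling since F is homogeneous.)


F(4,3,2) ≡ 3 (mod 11); P is NOT on the curve.

Evaluate F(4, 3, 2) term-by-term (mod 11).
  2*X**2 ↦ 2·16·1·1 = 32
  -3*X*Y ↦ -3·4·3·1 = -36
  X*Z ↦ 1·4·1·2 = 8
  Y**2 ↦ 1·1·9·1 = 9
  3*Z**2 ↦ 3·1·1·4 = 12
Sum: F(4, 3, 2) = (32) + (-36) + (8) + (9) + (12) = 25.
Reducing mod 11: 25 ≡ 3 (mod 11).
Since F(a, b, c) ≡ 3 ≠ 0 (mod 11), P does NOT lie on the curve.


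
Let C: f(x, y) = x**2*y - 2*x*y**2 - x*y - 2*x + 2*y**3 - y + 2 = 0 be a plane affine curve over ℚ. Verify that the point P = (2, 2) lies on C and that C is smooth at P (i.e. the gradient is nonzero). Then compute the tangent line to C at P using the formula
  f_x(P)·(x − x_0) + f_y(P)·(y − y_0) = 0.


Tangent line at P: -4*x + 9*y - 10 = 0.

Step 1: f(2, 2) = 0, so P lies on C.
Step 2: partial derivatives
  f_x(x, y) = 2*x*y - 2*y**2 - y - 2, f_y(x, y) = x**2 - 4*x*y - x + 6*y**2 - 1.
  f_x(P) = -4, f_y(P) = 9 (gradient nonzero, so P is smooth).
Step 3: tangent line at P: -4·(x − 2) + 9·(y − 2) = 0.
Expanding: -4*x + 9*y - 10 = 0.


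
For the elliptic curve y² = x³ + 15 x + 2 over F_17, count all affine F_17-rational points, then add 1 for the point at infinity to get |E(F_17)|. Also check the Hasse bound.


Affine points = {(0, 6), (0, 11), (1, 1), (1, 16), (5, 7), (5, 10), (6, 6), (6, 11), (7, 5), (7, 12), (9, 4), (9, 13), (10, 8), (10, 9), (11, 6), (11, 11), (14, 7), (14, 10), (15, 7), (15, 10)}; affine count = 20; |E(F_17)| = 21.

Discriminant check: Δ ∝ 4a³ + 27b² = 4·15³ + 27·2² = 4·3375 + 27·4 ≡ 8 (mod 17). Nonzero ⇒ E is nonsingular.
For each x ∈ F_17, compute rhs = x³ + 15·x + 2 mod 17, then count y ∈ F_17 with y² ≡ rhs.
  x = 0: rhs = 2, matching y values: 6, 11 (2 points).
  x = 1: rhs = 1, matching y values: 1, 16 (2 points).
  x = 2: rhs = 6, matching y values: none (0 points).
  x = 3: rhs = 6, matching y values: none (0 points).
  x = 4: rhs = 7, matching y values: none (0 points).
  x = 5: rhs = 15, matching y values: 7, 10 (2 points).
  x = 6: rhs = 2, matching y values: 6, 11 (2 points).
  x = 7: rhs = 8, matching y values: 5, 12 (2 points).
  x = 8: rhs = 5, matching y values: none (0 points).
  x = 9: rhs = 16, matching y values: 4, 13 (2 points).
  x = 10: rhs = 13, matching y values: 8, 9 (2 points).
  x = 11: rhs = 2, matching y values: 6, 11 (2 points).
  x = 12: rhs = 6, matching y values: none (0 points).
  x = 13: rhs = 14, matching y values: none (0 points).
  x = 14: rhs = 15, matching y values: 7, 10 (2 points).
  x = 15: rhs = 15, matching y values: 7, 10 (2 points).
  x = 16: rhs = 3, matching y values: none (0 points).
Total affine count: 20.
Full point count |E(F_17)| = 20 + 1 = 21.
Hasse bound: |21 − (17+1)| = |3| = 3 ≤ 2√17 ≈ 8.2462 ✓.


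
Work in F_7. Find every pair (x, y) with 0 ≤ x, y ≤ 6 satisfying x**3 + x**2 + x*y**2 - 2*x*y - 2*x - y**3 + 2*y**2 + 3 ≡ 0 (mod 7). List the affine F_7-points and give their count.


Affine F_7-points: {(1, 4), (5, 6), (6, 1), (6, 3), (6, 4)}; count = 5.

For each of the 49 pairs (x, y) ∈ F_7², evaluate f(x, y) mod 7. Record the zeros.
  x = 0: [0↦3, 1↦4, 2↦3, 3↦1, 4↦6, 5↦5, 6↦6]  zeros at y ∈ ∅
  x = 1: [0↦3, 1↦3, 2↦3, 3↦4, 4↦0, 5↦6, 6↦2]  zeros at y ∈ {4}
  x = 2: [0↦4, 1↦3, 2↦4, 3↦1, 4↦2, 5↦1, 6↦6]  zeros at y ∈ ∅
  x = 3: [0↦5, 1↦3, 2↦5, 3↦5, 4↦4, 5↦3, 6↦3]  zeros at y ∈ ∅
  x = 4: [0↦5, 1↦2, 2↦5, 3↦1, 4↦5, 5↦4, 6↦6]  zeros at y ∈ ∅
  x = 5: [0↦3, 1↦6, 2↦3, 3↦2, 4↦4, 5↦3, 6↦0]  zeros at y ∈ {6}
  x = 6: [0↦5, 1↦0, 2↦5, 3↦0, 4↦0, 5↦6, 6↦5]  zeros at y ∈ {1, 3, 4}
Collecting zeros: affine points = {(1, 4), (5, 6), (6, 1), (6, 3), (6, 4)}.
Total count |C(F_7)_aff| = 5.


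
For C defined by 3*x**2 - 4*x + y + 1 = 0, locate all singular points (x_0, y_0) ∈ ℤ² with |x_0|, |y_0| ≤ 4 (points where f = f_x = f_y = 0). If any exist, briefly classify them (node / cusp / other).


No singular points in the scanned grid; C is smooth there.

Compute partial derivatives:
  f_x = 6*x - 4.
  f_y = 1.
f_y = 1 is a nonzero constant, so f_y never vanishes: no point (x, y) can satisfy f = f_x = f_y = 0. In particular no (x, y) ∈ {−4, ..., 4}² is singular; the curve is smooth.


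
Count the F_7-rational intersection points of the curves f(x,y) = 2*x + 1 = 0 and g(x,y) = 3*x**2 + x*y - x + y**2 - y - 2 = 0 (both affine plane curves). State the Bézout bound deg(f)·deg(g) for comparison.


Common zeros: {(3, 6)}; count = 1; Bézout bound = 2.

deg(f) = 1, deg(g) = 2, so Bézout bound = 2.
Scan x ∈ F_7. For each x, list the y ∈ F_7 with f(x, y) ≡ 0 and those with g(x, y) ≡ 0 (mod 7); the common zeros in that column are the intersection.
  x = 0: f ≡ 0 at y ∈ ∅; g ≡ 0 at y ∈ {2, 6}; common: ∅.
  x = 1: f ≡ 0 at y ∈ ∅; g ≡ 0 at y ∈ {0}; common: ∅.
  x = 2: f ≡ 0 at y ∈ ∅; g ≡ 0 at y ∈ {2, 4}; common: ∅.
  x = 3: f ≡ 0 at y ∈ {0, 1, 2, 3, 4, 5, 6}; g ≡ 0 at y ∈ {6}; common: {6}.
  x = 4: f ≡ 0 at y ∈ ∅; g ≡ 0 at y ∈ {0, 4}; common: ∅.
  x = 5: f ≡ 0 at y ∈ ∅; g ≡ 0 at y ∈ ∅; common: ∅.
  x = 6: f ≡ 0 at y ∈ ∅; g ≡ 0 at y ∈ ∅; common: ∅.
Collecting: common zeros = {(3, 6)}, so the count is 1.
Comparison with the Bézout bound: 1 ≤ 2 = deg(f)·deg(g), as expected for curves with no common component (the affine F_7-count falls short of the bound because intersections may lie at infinity, over extension fields, or carry multiplicity).


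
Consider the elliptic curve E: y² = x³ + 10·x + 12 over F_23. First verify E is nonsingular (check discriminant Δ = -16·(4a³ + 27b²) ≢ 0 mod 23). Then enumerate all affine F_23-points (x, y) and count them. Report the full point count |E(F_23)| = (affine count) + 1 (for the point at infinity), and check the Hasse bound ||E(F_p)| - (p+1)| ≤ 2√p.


Affine points = {(0, 9), (0, 14), (1, 0), (3, 0), (4, 1), (4, 22), (5, 7), (5, 16), (6, 9), (6, 14), (8, 11), (8, 12), (9, 7), (9, 16), (10, 10), (10, 13), (11, 2), (11, 21), (13, 4), (13, 19), (15, 8), (15, 15), (16, 6), (16, 17), (17, 9), (17, 14), (19, 0), (20, 1), (20, 22), (22, 1), (22, 22)}; affine count = 31; |E(F_23)| = 32.

Discriminant check: Δ ∝ 4a³ + 27b² = 4·10³ + 27·12² = 4·1000 + 27·144 ≡ 22 (mod 23). Nonzero ⇒ E is nonsingular.
For each x ∈ F_23, compute rhs = x³ + 10·x + 12 mod 23, then count y ∈ F_23 with y² ≡ rhs.
  x = 0: rhs = 12, matching y values: 9, 14 (2 points).
  x = 1: rhs = 0, matching y values: 0 (1 points).
  x = 2: rhs = 17, matching y values: none (0 points).
  x = 3: rhs = 0, matching y values: 0 (1 points).
  x = 4: rhs = 1, matching y values: 1, 22 (2 points).
  x = 5: rhs = 3, matching y values: 7, 16 (2 points).
  x = 6: rhs = 12, matching y values: 9, 14 (2 points).
  x = 7: rhs = 11, matching y values: none (0 points).
  x = 8: rhs = 6, matching y values: 11, 12 (2 points).
  x = 9: rhs = 3, matching y values: 7, 16 (2 points).
  x = 10: rhs = 8, matching y values: 10, 13 (2 points).
  x = 11: rhs = 4, matching y values: 2, 21 (2 points).
  x = 12: rhs = 20, matching y values: none (0 points).
  x = 13: rhs = 16, matching y values: 4, 19 (2 points).
  x = 14: rhs = 21, matching y values: none (0 points).
  x = 15: rhs = 18, matching y values: 8, 15 (2 points).
  x = 16: rhs = 13, matching y values: 6, 17 (2 points).
  x = 17: rhs = 12, matching y values: 9, 14 (2 points).
  x = 18: rhs = 21, matching y values: none (0 points).
  x = 19: rhs = 0, matching y values: 0 (1 points).
  x = 20: rhs = 1, matching y values: 1, 22 (2 points).
  x = 21: rhs = 7, matching y values: none (0 points).
  x = 22: rhs = 1, matching y values: 1, 22 (2 points).
Total affine count: 31.
Full point count |E(F_23)| = 31 + 1 = 32.
Hasse bound: |32 − (23+1)| = |8| = 8 ≤ 2√23 ≈ 9.5917 ✓.


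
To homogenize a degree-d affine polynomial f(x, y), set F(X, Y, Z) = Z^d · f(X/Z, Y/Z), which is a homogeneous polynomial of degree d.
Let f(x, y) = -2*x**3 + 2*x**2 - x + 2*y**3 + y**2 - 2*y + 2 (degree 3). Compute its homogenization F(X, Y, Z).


F(X, Y, Z) = -2*X**3 + 2*X**2*Z - X*Z**2 + 2*Y**3 + Y**2*Z - 2*Y*Z**2 + 2*Z**3

deg(f) = 3.
Substitute x = X/Z, y = Y/Z into f, then multiply by Z^3.
  monomial -2·x^3·y^0 ↦ -2·X^3·Y^0·Z^0.
  monomial 2·x^2·y^0 ↦ 2·X^2·Y^0·Z^1.
  monomial -1·x^1·y^0 ↦ -1·X^1·Y^0·Z^2.
  monomial 2·x^0·y^3 ↦ 2·X^0·Y^3·Z^0.
  monomial 1·x^0·y^2 ↦ 1·X^0·Y^2·Z^1.
  monomial -2·x^0·y^1 ↦ -2·X^0·Y^1·Z^2.
  monomial 2·x^0·y^0 ↦ 2·X^0·Y^0·Z^3.
Collecting: F(X, Y, Z) = -2*X**3 + 2*X**2*Z - X*Z**2 + 2*Y**3 + Y**2*Z - 2*Y*Z**2 + 2*Z**3.


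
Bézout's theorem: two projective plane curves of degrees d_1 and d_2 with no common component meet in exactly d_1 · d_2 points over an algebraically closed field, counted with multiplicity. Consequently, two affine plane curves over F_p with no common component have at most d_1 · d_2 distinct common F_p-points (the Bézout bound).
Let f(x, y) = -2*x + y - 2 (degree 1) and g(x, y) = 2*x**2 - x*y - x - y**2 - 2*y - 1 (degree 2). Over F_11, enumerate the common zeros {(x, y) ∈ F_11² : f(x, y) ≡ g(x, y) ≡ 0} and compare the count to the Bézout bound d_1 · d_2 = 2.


Common zeros: {(2, 6), (8, 7)}; count = 2; Bézout bound = 2.

deg(f) = 1, deg(g) = 2, so Bézout bound = 2.
Scan x ∈ F_11. For each x, list the y ∈ F_11 with f(x, y) ≡ 0 and those with g(x, y) ≡ 0 (mod 11); the common zeros in that column are the intersection.
  x = 0: f ≡ 0 at y ∈ {2}; g ≡ 0 at y ∈ {10}; common: ∅.
  x = 1: f ≡ 0 at y ∈ {4}; g ≡ 0 at y ∈ {0, 8}; common: ∅.
  x = 2: f ≡ 0 at y ∈ {6}; g ≡ 0 at y ∈ {1, 6}; common: {6}.
  x = 3: f ≡ 0 at y ∈ {8}; g ≡ 0 at y ∈ {2, 4}; common: ∅.
  x = 4: f ≡ 0 at y ∈ {10}; g ≡ 0 at y ∈ {2, 3}; common: ∅.
  x = 5: f ≡ 0 at y ∈ {1}; g ≡ 0 at y ∈ {0, 4}; common: ∅.
  x = 6: f ≡ 0 at y ∈ {3}; g ≡ 0 at y ∈ {5, 9}; common: ∅.
  x = 7: f ≡ 0 at y ∈ {5}; g ≡ 0 at y ∈ {6, 7}; common: ∅.
  x = 8: f ≡ 0 at y ∈ {7}; g ≡ 0 at y ∈ {5, 7}; common: {7}.
  x = 9: f ≡ 0 at y ∈ {9}; g ≡ 0 at y ∈ {3, 8}; common: ∅.
  x = 10: f ≡ 0 at y ∈ {0}; g ≡ 0 at y ∈ {1, 9}; common: ∅.
Collecting: common zeros = {(2, 6), (8, 7)}, so the count is 2.
Comparison with the Bézout bound: 2 ≤ 2 = deg(f)·deg(g), as expected for curves with no common component (the bound is attained).
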